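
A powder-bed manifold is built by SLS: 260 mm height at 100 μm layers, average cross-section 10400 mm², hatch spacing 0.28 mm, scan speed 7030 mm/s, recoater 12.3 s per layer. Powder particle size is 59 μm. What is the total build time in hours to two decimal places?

12.70 hours

Number of layers: 260 / 0.1 → 2600 (rounded up).
Hatch length per layer = 10400 / 0.28, so 37142.9 mm.
Laser time per layer = 37142.9 / 7030 = 5.2835 s.
Time per layer: 5.2835 + 12.3 → 17.5835 s.
Total: 2600 × 17.5835 s = 45717.1 s → 12.70 hours.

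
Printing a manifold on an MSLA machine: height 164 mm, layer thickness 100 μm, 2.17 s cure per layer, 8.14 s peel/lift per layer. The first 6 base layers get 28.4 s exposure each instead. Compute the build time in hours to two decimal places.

4.74 hours

Layers = ⌈164/0.1⌉ = 1640.
Bottom layers = 6 × (28.4 + 8.14) = 219.24 s.
Regular layers: 1634 × (2.17 + 8.14) → 16846.54 s.
Total = 219.24 + 16846.54 = 17065.78 s = 4.74 hours.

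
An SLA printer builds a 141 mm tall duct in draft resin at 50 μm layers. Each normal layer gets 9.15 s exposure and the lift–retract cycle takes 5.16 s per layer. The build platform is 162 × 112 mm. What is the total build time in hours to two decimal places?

Layers = ⌈141/0.05⌉ = 2820.
Each layer takes: 9.15 + 5.16 → 14.31 s.
Total = 2820 × 14.31 = 40354.2 s = 11.21 hours.

11.21 hours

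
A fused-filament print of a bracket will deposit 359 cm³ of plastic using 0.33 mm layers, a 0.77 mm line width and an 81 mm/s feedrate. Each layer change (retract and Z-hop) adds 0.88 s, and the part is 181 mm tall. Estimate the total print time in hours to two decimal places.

Bead cross-section = 0.33 × 0.77 = 0.2541 mm².
Toolpath length = 359 cm³ / 0.2541 mm² = 359000 / 0.2541 = 1412829.6 mm.
Print-move time = 1412829.6 / 81, so 17442.3 s.
Number of layers: 181 / 0.33 → 549 (rounded up).
Z-hop total = 549 × 0.88 = 483.12 s.
Altogether 17442.3 + 483.12 = 17925.42 s, i.e. 4.98 hours.

4.98 hours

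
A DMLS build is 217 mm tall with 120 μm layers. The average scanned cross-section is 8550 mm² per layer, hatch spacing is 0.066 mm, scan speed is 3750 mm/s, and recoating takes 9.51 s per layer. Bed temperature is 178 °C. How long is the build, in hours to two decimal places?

Layer count = ceil(217 / 0.12) = 1809.
Scan path per layer = 8550 / 0.066, so 129545.5 mm.
Scan time per layer = 129545.5 / 3750 = 34.5455 s.
Layer cycle = 34.5455 + 9.51 = 44.0555 s.
1809 layers × 44.0555 s/layer = 79696.3995 s, i.e. 22.14 hours.

22.14 hours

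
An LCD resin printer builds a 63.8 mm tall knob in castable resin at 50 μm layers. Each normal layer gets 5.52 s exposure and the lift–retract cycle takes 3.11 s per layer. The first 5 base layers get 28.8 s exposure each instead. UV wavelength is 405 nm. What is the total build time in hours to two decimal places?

Layers = ⌈63.8/0.05⌉ = 1276.
Bottom layers = 5 × (28.8 + 3.11) = 159.55 s.
Regular layers = 1271 × (5.52 + 3.11), so 10968.73 s.
Total = 159.55 + 10968.73 = 11128.28 s = 3.09 hours.

3.09 hours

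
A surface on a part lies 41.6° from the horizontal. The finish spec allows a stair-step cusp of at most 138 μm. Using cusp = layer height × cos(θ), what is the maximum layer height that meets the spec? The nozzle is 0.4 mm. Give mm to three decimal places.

cos(41.6°) = 0.7478; t_max = 0.138/0.7478 = 0.185 mm.

0.185 mm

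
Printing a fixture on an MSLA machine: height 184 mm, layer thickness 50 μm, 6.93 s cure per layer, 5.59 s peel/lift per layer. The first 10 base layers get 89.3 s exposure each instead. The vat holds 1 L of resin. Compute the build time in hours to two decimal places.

Layers = ⌈184/0.05⌉ = 3680.
Base layers = 10 × (89.3 + 5.59), so 948.9 s.
Normal layers: 3670 × (6.93 + 5.59) → 45948.4 s.
Sum: 948.9 + 45948.4 = 46897.3 s → 13.03 hours.

13.03 hours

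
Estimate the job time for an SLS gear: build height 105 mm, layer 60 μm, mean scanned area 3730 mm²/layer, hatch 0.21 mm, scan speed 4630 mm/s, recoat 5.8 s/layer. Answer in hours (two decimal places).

4.68 hours

Number of layers: 105 / 0.06 → 1750 (rounded up).
Scan path per layer = 3730 / 0.21, so 17761.9 mm.
Per-layer scan time = 17761.9 / 4630, so 3.8363 s.
Per-layer time = 3.8363 + 5.8, so 9.6363 s.
Total: 1750 × 9.6363 s = 16863.525 s → 4.68 hours.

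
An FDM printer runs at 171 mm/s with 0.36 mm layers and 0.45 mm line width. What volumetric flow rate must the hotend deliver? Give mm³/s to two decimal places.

Extrusion cross-section = 0.36 × 0.45, so 0.162 mm².
Q = v·A = 171 × 0.162 = 27.70 mm³/s.

27.70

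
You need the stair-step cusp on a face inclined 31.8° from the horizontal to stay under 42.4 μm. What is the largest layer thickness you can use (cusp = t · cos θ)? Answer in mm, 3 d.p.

t = h_c / cos θ = 0.0424 / 0.8499 = 0.050 mm.

0.050 mm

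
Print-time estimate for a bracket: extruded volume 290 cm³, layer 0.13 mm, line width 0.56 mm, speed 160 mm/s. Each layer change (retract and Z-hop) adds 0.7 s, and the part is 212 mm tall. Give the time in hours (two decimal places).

Line area = 0.13 × 0.56, so 0.0728 mm².
Path length: 290000 mm³ / 0.0728 mm² → 3983516.5 mm.
Extrusion time = 3983516.5 / 160, so 24897 s.
Number of layers: 212 / 0.13 → 1631 (rounded up).
Z-hop total: 1631 × 0.7 → 1141.7 s.
Total = 24897 + 1141.7 = 26038.7 s = 7.23 hours.

7.23 hours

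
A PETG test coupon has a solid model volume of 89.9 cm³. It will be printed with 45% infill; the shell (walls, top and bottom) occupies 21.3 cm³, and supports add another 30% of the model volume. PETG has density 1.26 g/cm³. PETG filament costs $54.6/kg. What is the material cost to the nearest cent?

Volume inside the shell = 89.9 − 21.3, so 68.6 cm³.
Deposited infill: 0.45 × 68.6 → 30.87 cm³.
Support = 0.30 × 89.9 = 26.97 cm³.
Deposited volume = 21.3 + 30.87 + 26.97 = 79.14 cm³.
Mass: 79.14 × 1.26 → 99.7164 g.
At $54.6/kg: 99.7164/1000 × 54.6 = $5.44.

$5.44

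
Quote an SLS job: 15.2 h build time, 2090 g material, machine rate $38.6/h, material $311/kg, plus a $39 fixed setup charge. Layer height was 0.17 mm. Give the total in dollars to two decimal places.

Time charge: 38.6 × 15.2 → $586.72.
Material cost = 311 × 2090/1000 = $649.99.
Total = 586.72 + 649.99 + 39 = $1275.71.

$1275.71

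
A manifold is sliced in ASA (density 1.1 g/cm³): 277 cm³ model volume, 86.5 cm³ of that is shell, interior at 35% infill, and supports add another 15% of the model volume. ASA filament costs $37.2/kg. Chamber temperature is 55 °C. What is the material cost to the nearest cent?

$7.97

Interior volume: 277 − 86.5 → 190.5 cm³.
Deposited infill = 0.35 × 190.5 = 66.675 cm³.
Support = 0.15 × 277 = 41.55 cm³.
Deposited volume = 86.5 + 66.675 + 41.55 = 194.725 cm³.
Mass = 194.725 × 1.1, so 214.1975 g.
Cost = 214.1975 g / 1000 × $37.2/kg = $7.97.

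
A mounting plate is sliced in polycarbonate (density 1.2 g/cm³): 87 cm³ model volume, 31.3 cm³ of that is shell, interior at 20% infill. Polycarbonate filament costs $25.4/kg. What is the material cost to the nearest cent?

$1.29

Volume inside the shell: 87 − 31.3 → 55.7 cm³.
Infill deposited: 0.20 × 55.7 → 11.14 cm³.
Total printed volume: 31.3 + 11.14 → 42.44 cm³.
Mass = 42.44 × 1.2, so 50.928 g.
At $25.4/kg: 50.928/1000 × 25.4 = $1.29.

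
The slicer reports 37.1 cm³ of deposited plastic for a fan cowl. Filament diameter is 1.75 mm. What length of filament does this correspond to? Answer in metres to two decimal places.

Cross-section of 1.75 mm filament: π·(1.75/2)² = 2.4053 mm².
L = 37100 mm³ / 2.4053 mm² = 15424.27 mm, i.e. 15.42 m.

15.42 m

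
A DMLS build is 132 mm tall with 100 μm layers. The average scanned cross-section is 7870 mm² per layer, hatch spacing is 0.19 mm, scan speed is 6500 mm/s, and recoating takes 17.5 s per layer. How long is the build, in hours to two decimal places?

8.75 hours

Layers = ⌈132/0.1⌉ = 1320.
Hatch length per layer = 7870 / 0.19, so 41421.1 mm.
Scan time per layer = 41421.1 / 6500, so 6.3725 s.
Layer cycle = 6.3725 + 17.5, so 23.8725 s.
1320 layers × 23.8725 s/layer = 31511.7 s, i.e. 8.75 hours.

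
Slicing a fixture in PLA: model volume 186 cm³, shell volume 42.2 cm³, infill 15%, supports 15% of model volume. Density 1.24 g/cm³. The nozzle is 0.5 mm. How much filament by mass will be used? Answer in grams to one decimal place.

Volume inside the shell = 186 − 42.2, so 143.8 cm³.
Deposited infill = 0.15 × 143.8 = 21.57 cm³.
Support = 0.15 × 186 = 27.9 cm³.
Deposited volume = 42.2 + 21.57 + 27.9 = 91.67 cm³.
Mass: 91.67 × 1.24 → 113.6708 g.

113.7 g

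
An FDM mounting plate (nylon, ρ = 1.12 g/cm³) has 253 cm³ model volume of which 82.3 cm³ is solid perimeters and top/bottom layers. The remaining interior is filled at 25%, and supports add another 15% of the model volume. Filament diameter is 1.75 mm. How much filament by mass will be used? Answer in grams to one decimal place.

Interior volume = 253 − 82.3 = 170.7 cm³.
Infill deposited: 0.25 × 170.7 → 42.675 cm³.
Support = 0.15 × 253, so 37.95 cm³.
Deposited volume = 82.3 + 42.675 + 37.95, so 162.925 cm³.
Mass = 162.925 × 1.12 = 182.476 g.

182.5 g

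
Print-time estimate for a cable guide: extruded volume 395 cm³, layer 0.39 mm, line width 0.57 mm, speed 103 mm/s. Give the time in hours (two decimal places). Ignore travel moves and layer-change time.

Extrusion cross-section: 0.39 × 0.57 → 0.2223 mm².
Path length: 395000 mm³ / 0.2223 mm² → 1776878.1 mm.
Time extruding = 1776878.1 / 103 = 17251.2 s.
In the requested units: 17251.2 s = 4.79 hours.

4.79 hours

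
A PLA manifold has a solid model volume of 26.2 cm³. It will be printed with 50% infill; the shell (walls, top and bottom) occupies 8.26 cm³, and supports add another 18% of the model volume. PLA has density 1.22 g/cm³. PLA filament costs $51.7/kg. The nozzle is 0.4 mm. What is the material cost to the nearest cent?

Infill region: 26.2 − 8.26 → 17.94 cm³.
Infill volume = 0.50 × 17.94, so 8.97 cm³.
Support = 0.18 × 26.2, so 4.716 cm³.
Total extruded = 8.26 + 8.97 + 4.716 = 21.946 cm³.
Mass = 21.946 × 1.22, so 26.77412 g.
At $51.7/kg: 26.77412/1000 × 51.7 = $1.38.

$1.38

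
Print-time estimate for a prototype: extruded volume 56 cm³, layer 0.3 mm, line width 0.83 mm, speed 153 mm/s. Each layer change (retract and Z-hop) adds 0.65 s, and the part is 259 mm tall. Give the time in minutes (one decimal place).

33.9 minutes

Extrusion cross-section = 0.3 × 0.83 = 0.249 mm².
Path length: 56000 mm³ / 0.249 mm² → 224899.6 mm.
Extrusion time = 224899.6 / 153 = 1469.9 s.
Number of layers: 259 / 0.3 → 864 (rounded up).
Z-hop total = 864 × 0.65, so 561.6 s.
Total = 1469.9 + 561.6 = 2031.5 s = 33.9 minutes.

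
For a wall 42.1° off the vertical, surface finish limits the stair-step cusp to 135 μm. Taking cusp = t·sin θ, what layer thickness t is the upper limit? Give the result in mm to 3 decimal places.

t = h_c / sin θ = 0.135 / 0.6704 = 0.201 mm.

0.201 mm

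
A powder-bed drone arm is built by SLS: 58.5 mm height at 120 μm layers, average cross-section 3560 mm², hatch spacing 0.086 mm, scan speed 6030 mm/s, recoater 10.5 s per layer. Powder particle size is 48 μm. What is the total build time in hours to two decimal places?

Layer count = ceil(58.5 / 0.12) = 488.
Scan path per layer = 3560 / 0.086, so 41395.3 mm.
Scan time per layer = 41395.3 / 6030 = 6.8649 s.
Layer cycle = 6.8649 + 10.5, so 17.3649 s.
Build time = 488 × 17.3649 = 8474.0712 s = 2.35 hours.

2.35 hours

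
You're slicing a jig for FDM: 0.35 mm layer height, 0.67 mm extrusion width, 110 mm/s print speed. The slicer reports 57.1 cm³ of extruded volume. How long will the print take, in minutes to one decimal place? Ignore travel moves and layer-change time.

Extrusion cross-section: 0.35 × 0.67 → 0.2345 mm².
Path length: 57100 mm³ / 0.2345 mm² → 243496.8 mm.
Time extruding: 243496.8 / 110 → 2213.6 s.
In the requested units: 2213.6 s = 36.9 minutes.

36.9 minutes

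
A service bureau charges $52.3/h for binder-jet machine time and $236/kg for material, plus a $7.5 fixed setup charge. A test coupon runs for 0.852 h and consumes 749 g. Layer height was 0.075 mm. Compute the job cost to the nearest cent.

$228.82

Machine cost = 52.3 × 0.852, so $44.5596.
Material cost: 236 × 749/1000 → $176.764.
Adding setup: 44.5596 + 176.764 + 7.5 → 228.8236 ≈ $228.82.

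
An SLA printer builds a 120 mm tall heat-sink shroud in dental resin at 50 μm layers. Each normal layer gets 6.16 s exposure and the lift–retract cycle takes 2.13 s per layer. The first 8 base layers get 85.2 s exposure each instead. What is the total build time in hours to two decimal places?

5.70 hours

Number of layers: 120 / 0.05 → 2400 (rounded up).
Base layers: 8 × (85.2 + 2.13) → 698.64 s.
Remaining layers = 2392 × (6.16 + 2.13), so 19829.68 s.
Total = 698.64 + 19829.68 = 20528.32 s = 5.70 hours.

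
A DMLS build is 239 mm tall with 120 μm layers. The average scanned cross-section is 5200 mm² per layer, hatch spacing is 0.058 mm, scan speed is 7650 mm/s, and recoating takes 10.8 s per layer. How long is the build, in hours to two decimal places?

Layers = ⌈239/0.12⌉ = 1992.
Scan path per layer = 5200 / 0.058 = 89655.2 mm.
Per-layer scan time: 89655.2 / 7650 → 11.7196 s.
Layer cycle = 11.7196 + 10.8, so 22.5196 s.
Build time = 1992 × 22.5196 = 44859.0432 s = 12.46 hours.

12.46 hours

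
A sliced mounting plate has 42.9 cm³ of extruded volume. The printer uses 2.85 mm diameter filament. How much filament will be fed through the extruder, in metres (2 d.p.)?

A = π r² = π × 1.425² = 6.3794 mm².
L = 42900 mm³ / 6.3794 mm² = 6724.77 mm, i.e. 6.72 m.

6.72 m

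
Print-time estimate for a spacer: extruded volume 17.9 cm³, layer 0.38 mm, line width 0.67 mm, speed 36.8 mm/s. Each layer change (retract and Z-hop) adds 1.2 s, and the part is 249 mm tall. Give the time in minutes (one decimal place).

Bead cross-section = 0.38 × 0.67 = 0.2546 mm².
Toolpath length = 17.9 cm³ / 0.2546 mm² = 17900 / 0.2546 = 70306.4 mm.
Print-move time = 70306.4 / 36.8 = 1910.5 s.
Number of layers: 249 / 0.38 → 656 (rounded up).
Non-print overhead = 656 × 1.2, so 787.2 s.
Total = 1910.5 + 787.2 = 2697.7 s = 45.0 minutes.

45.0 minutes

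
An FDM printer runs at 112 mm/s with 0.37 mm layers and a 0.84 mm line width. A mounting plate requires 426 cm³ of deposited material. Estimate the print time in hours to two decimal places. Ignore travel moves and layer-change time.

3.40 hours

Extrusion cross-section = 0.37 × 0.84 = 0.3108 mm².
Path length: 426000 mm³ / 0.3108 mm² → 1370656.4 mm.
Extrusion time = 1370656.4 / 112, so 12238 s.
Converting: 12238 s = 3.40 hours.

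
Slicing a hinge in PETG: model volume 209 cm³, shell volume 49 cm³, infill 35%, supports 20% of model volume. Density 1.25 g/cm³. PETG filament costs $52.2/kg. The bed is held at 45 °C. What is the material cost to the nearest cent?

$9.58

Interior volume = 209 − 49 = 160 cm³.
Infill deposited = 0.35 × 160, so 56 cm³.
Support = 0.20 × 209 = 41.8 cm³.
Total extruded = 49 + 56 + 41.8 = 146.8 cm³.
Mass = 146.8 × 1.25, so 183.5 g.
Cost = 183.5 g / 1000 × $52.2/kg = $9.58.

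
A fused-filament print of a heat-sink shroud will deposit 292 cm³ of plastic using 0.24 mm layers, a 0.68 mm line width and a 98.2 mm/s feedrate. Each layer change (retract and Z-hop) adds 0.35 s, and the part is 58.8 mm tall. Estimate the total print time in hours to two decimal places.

Line area = 0.24 × 0.68, so 0.1632 mm².
Path length: 292000 mm³ / 0.1632 mm² → 1789215.7 mm.
Print-move time: 1789215.7 / 98.2 → 18220.1 s.
Number of layers: 58.8 / 0.24 → 245 (rounded up).
Layer-change overhead = 245 × 0.35, so 85.75 s.
Total = 18220.1 + 85.75 = 18305.85 s = 5.08 hours.

5.08 hours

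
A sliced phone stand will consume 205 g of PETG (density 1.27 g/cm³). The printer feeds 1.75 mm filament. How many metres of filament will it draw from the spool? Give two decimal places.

Extruded volume: 205/1.27 = 161.4173 cm³ (161417.3 mm³).
A = π r² = π × 0.875² = 2.4053 mm².
Length = 161417.3 / 2.4053 = 67109.01 mm = 67.11 m.

67.11 m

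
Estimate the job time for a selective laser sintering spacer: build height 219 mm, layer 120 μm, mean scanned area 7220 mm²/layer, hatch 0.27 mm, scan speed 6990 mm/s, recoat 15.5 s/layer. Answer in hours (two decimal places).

Layers = ⌈219/0.12⌉ = 1825.
Per-layer scan distance = 7220 / 0.27 = 26740.7 mm.
Laser time per layer: 26740.7 / 6990 → 3.8256 s.
Time per layer = 3.8256 + 15.5 = 19.3256 s.
Total: 1825 × 19.3256 s = 35269.22 s → 9.80 hours.

9.80 hours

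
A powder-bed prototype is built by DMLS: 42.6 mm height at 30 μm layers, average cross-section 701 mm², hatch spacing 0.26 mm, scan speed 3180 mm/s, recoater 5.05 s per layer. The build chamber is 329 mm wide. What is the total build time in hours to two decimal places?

Layer count = ceil(42.6 / 0.03) = 1420.
Hatch length per layer = 701 / 0.26, so 2696.2 mm.
Per-layer scan time = 2696.2 / 3180 = 0.8479 s.
Per-layer time: 0.8479 + 5.05 → 5.8979 s.
1420 layers × 5.8979 s/layer = 8375.018 s, i.e. 2.33 hours.

2.33 hours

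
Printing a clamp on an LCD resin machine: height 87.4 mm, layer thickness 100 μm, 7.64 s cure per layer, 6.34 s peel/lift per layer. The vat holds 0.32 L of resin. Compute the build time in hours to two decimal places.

Number of layers: 87.4 / 0.1 → 874 (rounded up).
Each layer takes: 7.64 + 6.34 → 13.98 s.
Build time: 874 × 13.98 s = 12218.52 s, i.e. 3.39 hours.

3.39 hours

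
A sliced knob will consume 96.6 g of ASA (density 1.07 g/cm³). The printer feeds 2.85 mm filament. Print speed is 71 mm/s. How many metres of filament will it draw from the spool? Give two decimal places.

Volume = 96.6 g / 1.07 g·cm⁻³ = 90.2804 cm³ = 90280.4 mm³.
A = π r² = π × 1.425² = 6.3794 mm².
Length = 90280.4 / 6.3794 = 14151.86 mm = 14.15 m.

14.15 m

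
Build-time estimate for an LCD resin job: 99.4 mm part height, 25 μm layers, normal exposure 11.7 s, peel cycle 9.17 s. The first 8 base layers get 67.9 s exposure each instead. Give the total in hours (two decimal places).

23.17 hours

Layer count = ceil(99.4 / 0.025) = 3976.
Bottom layers = 8 × (67.9 + 9.17) = 616.56 s.
Regular layers = 3968 × (11.7 + 9.17), so 82812.16 s.
Sum: 616.56 + 82812.16 = 83428.72 s → 23.17 hours.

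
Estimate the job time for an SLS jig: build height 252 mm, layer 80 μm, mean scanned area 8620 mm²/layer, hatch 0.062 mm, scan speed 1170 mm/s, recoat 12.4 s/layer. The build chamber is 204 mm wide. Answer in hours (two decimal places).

114.83 hours

Layer count = ceil(252 / 0.08) = 3150.
Per-layer scan distance: 8620 / 0.062 → 139032.3 mm.
Per-layer scan time = 139032.3 / 1170 = 118.831 s.
Time per layer: 118.831 + 12.4 → 131.231 s.
Build time = 3150 × 131.231 = 413377.65 s = 114.83 hours.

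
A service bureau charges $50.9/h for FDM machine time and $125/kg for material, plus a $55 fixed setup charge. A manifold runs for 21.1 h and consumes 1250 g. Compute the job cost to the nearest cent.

Machine cost = 50.9 × 21.1 = $1073.99.
Feedstock cost = 125 × 1250/1000 = $156.25.
Adding setup: 1073.99 + 156.25 + 55 → $1285.24.

$1285.24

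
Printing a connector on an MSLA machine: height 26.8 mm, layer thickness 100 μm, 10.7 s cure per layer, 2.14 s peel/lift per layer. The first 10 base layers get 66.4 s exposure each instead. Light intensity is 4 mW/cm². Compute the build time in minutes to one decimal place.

66.6 minutes

Layer count = ceil(26.8 / 0.1) = 268.
Bottom layers = 10 × (66.4 + 2.14) = 685.4 s.
Regular layers = 258 × (10.7 + 2.14), so 3312.72 s.
Total = 685.4 + 3312.72 = 3998.12 s = 66.6 minutes.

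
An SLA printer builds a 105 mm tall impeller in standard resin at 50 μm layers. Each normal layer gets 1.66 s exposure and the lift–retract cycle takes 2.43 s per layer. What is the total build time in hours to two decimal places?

Number of layers: 105 / 0.05 → 2100 (rounded up).
Cycle time = 1.66 + 2.43 = 4.09 s.
Total = 2100 × 4.09 = 8589 s = 2.39 hours.

2.39 hours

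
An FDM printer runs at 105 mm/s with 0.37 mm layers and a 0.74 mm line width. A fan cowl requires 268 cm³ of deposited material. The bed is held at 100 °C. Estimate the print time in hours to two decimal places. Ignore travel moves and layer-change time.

2.59 hours

Extrusion cross-section: 0.37 × 0.74 → 0.2738 mm².
Toolpath length = 268 cm³ / 0.2738 mm² = 268000 / 0.2738 = 978816.7 mm.
Time extruding: 978816.7 / 105 → 9322.1 s.
That's 9322.1 s → 2.59 hours.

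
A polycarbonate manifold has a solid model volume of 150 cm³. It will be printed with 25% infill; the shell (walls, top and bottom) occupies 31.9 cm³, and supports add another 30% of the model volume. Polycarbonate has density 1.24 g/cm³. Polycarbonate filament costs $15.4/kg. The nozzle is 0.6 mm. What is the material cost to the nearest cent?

Infill region = 150 − 31.9, so 118.1 cm³.
Deposited infill = 0.25 × 118.1 = 29.525 cm³.
Support = 0.30 × 150, so 45 cm³.
Total printed volume = 31.9 + 29.525 + 45, so 106.425 cm³.
Mass = 106.425 × 1.24 = 131.967 g.
Cost = 131.967 g / 1000 × $15.4/kg = $2.03.

$2.03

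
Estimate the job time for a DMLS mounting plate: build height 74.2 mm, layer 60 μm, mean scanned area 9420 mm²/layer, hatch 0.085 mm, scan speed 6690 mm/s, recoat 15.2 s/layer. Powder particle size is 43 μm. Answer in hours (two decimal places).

Layer count = ceil(74.2 / 0.06) = 1237.
Scan path per layer = 9420 / 0.085, so 110823.5 mm.
Laser time per layer: 110823.5 / 6690 → 16.5655 s.
Layer cycle = 16.5655 + 15.2 = 31.7655 s.
1237 layers × 31.7655 s/layer = 39293.9235 s, i.e. 10.91 hours.

10.91 hours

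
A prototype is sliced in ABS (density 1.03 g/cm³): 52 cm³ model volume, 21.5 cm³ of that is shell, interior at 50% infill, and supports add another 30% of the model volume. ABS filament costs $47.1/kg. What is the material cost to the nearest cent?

$2.54

Volume inside the shell = 52 − 21.5, so 30.5 cm³.
Infill volume = 0.50 × 30.5 = 15.25 cm³.
Support = 0.30 × 52 = 15.6 cm³.
Total extruded = 21.5 + 15.25 + 15.6, so 52.35 cm³.
Mass = 52.35 × 1.03, so 53.9205 g.
At $47.1/kg: 53.9205/1000 × 47.1 = $2.54.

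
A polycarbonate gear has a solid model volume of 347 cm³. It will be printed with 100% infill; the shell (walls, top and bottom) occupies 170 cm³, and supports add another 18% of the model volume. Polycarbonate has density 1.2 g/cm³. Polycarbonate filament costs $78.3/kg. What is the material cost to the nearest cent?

Infill region = 347 − 170, so 177 cm³.
Deposited infill = 1.00 × 177, so 177 cm³.
Support = 0.18 × 347, so 62.46 cm³.
Deposited volume = 170 + 177 + 62.46 = 409.46 cm³.
Mass: 409.46 × 1.2 → 491.352 g.
At $78.3/kg: 491.352/1000 × 78.3 = $38.47.

$38.47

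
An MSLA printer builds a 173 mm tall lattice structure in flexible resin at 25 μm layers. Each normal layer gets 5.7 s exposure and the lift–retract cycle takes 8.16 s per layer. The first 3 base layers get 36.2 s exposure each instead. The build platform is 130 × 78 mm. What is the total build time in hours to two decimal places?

Number of layers: 173 / 0.025 → 6920 (rounded up).
Burn-in layers: 3 × (36.2 + 8.16) → 133.08 s.
Normal layers = 6917 × (5.7 + 8.16) = 95869.62 s.
Sum: 133.08 + 95869.62 = 96002.7 s → 26.67 hours.

26.67 hours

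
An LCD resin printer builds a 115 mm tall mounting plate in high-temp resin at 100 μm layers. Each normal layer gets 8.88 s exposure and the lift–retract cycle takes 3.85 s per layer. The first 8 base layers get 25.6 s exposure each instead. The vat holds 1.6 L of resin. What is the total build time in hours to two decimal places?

Layer count = ceil(115 / 0.1) = 1150.
Bottom layers = 8 × (25.6 + 3.85), so 235.6 s.
Normal layers: 1142 × (8.88 + 3.85) → 14537.66 s.
Sum: 235.6 + 14537.66 = 14773.26 s → 4.10 hours.

4.10 hours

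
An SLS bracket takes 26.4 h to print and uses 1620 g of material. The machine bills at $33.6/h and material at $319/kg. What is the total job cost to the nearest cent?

Time charge = 33.6 × 26.4 = $887.04.
Material charge: 319 × 1620/1000 → $516.78.
Job cost: 887.04 + 516.78 = $1403.82.

$1403.82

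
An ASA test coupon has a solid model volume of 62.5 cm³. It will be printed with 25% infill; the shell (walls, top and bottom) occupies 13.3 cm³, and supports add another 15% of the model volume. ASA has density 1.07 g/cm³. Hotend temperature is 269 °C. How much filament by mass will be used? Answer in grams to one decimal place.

Infill region = 62.5 − 13.3 = 49.2 cm³.
Infill volume = 0.25 × 49.2 = 12.3 cm³.
Support = 0.15 × 62.5 = 9.375 cm³.
Total printed volume: 13.3 + 12.3 + 9.375 → 34.975 cm³.
Mass = 34.975 × 1.07, so 37.42325 g.

37.4 g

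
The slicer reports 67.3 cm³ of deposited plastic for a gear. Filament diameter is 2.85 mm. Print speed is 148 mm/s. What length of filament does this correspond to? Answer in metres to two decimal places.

A = π r² = π × 1.425² = 6.3794 mm².
Length = 67.3 cm³ / 6.3794 mm² = 67300 / 6.3794 = 10549.58 mm = 10.55 m.

10.55 m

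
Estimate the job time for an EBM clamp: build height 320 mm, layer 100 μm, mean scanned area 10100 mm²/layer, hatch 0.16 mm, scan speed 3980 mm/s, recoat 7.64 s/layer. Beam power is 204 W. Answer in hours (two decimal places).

20.89 hours

Number of layers: 320 / 0.1 → 3200 (rounded up).
Per-layer scan distance = 10100 / 0.16 = 63125 mm.
Scan time per layer = 63125 / 3980, so 15.8606 s.
Time per layer = 15.8606 + 7.64, so 23.5006 s.
3200 layers × 23.5006 s/layer = 75201.92 s, i.e. 20.89 hours.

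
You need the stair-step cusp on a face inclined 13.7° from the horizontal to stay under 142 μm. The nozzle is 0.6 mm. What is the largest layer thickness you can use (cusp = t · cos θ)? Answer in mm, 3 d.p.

0.146 mm

t = h_c / cos θ = 0.142 / 0.9715 = 0.146 mm.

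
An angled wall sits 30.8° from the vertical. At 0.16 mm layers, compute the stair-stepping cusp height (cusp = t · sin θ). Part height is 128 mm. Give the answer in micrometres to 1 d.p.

Cusp = layer height × sin(30.8°) = 0.16 × 0.5120 = 0.08192 mm = 81.9 μm.

81.9 μm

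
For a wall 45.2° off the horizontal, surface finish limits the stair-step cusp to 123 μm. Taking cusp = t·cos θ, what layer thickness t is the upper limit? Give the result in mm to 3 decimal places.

0.175 mm

Layer height = cusp / cos(45.2°) = 0.123 / 0.7046 = 0.175 mm.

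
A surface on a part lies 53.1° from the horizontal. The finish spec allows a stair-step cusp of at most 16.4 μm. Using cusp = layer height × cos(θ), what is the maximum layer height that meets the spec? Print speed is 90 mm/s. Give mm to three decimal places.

0.027 mm

t = h_c / cos θ = 0.0164 / 0.6004 = 0.027 mm.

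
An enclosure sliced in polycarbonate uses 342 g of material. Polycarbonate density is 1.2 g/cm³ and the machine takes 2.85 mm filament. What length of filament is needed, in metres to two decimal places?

Volume = 342 g / 1.2 g·cm⁻³ = 285 cm³ = 285000 mm³.
Filament cross-section = π × (2.85/2)² = 6.3794 mm².
Length = 285000 / 6.3794 = 44675.05 mm = 44.68 m.

44.68 m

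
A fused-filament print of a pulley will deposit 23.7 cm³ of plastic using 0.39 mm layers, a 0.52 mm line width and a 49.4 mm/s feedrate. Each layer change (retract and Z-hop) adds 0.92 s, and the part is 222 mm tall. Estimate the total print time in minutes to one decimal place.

Line area = 0.39 × 0.52 = 0.2028 mm².
Total extruded path = 23700/0.2028 = 116863.9 mm.
Extrusion time = 116863.9 / 49.4 = 2365.7 s.
Layer count = ceil(222 / 0.39) = 570.
Non-print overhead: 570 × 0.92 → 524.4 s.
Altogether 2365.7 + 524.4 = 2890.1 s, i.e. 48.2 minutes.

48.2 minutes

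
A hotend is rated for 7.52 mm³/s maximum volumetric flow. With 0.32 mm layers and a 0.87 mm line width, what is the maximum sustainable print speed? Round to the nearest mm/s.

A: 0.32 × 0.87 → 0.2784 mm².
v_max = Q/A = 7.52/0.2784 = 27.01 mm/s → 27 mm/s.

27 mm/s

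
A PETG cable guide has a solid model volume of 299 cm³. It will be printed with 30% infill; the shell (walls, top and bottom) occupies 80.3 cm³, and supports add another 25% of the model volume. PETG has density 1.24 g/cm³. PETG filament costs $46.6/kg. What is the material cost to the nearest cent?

$12.75

Interior volume = 299 − 80.3, so 218.7 cm³.
Infill volume = 0.30 × 218.7 = 65.61 cm³.
Support = 0.25 × 299, so 74.75 cm³.
Total printed volume = 80.3 + 65.61 + 74.75 = 220.66 cm³.
Mass = 220.66 × 1.24 = 273.6184 g.
Cost = 273.6184 g / 1000 × $46.6/kg = $12.75.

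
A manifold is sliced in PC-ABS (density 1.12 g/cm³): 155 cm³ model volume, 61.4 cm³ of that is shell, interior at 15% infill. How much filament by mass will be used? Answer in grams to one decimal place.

Volume inside the shell = 155 − 61.4, so 93.6 cm³.
Infill volume: 0.15 × 93.6 → 14.04 cm³.
Deposited volume: 61.4 + 14.04 → 75.44 cm³.
Mass = 75.44 × 1.12 = 84.4928 g.

84.5 g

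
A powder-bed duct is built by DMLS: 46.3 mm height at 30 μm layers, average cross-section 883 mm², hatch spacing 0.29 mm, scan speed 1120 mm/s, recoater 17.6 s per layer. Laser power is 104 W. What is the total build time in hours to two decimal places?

Layer count = ceil(46.3 / 0.03) = 1544.
Scan path per layer = 883 / 0.29 = 3044.8 mm.
Laser time per layer = 3044.8 / 1120, so 2.7186 s.
Layer cycle: 2.7186 + 17.6 → 20.3186 s.
Build time = 1544 × 20.3186 = 31371.9184 s = 8.71 hours.

8.71 hours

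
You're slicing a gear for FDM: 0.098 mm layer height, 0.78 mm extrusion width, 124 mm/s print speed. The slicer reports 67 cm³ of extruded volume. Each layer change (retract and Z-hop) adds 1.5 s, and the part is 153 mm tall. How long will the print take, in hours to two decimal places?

Bead cross-section = 0.098 × 0.78 = 0.07644 mm².
Total extruded path = 67000/0.07644 = 876504.4 mm.
Time extruding: 876504.4 / 124 → 7068.6 s.
Layer count = ceil(153 / 0.098) = 1562.
Non-print overhead = 1562 × 1.5 = 2343 s.
Total = 7068.6 + 2343 = 9411.6 s = 2.61 hours.

2.61 hours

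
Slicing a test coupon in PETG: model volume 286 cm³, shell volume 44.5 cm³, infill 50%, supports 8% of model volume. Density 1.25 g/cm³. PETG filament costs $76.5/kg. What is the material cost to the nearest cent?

$17.99

Volume inside the shell = 286 − 44.5, so 241.5 cm³.
Infill volume = 0.50 × 241.5 = 120.75 cm³.
Support: 0.08 × 286 → 22.88 cm³.
Total extruded: 44.5 + 120.75 + 22.88 → 188.13 cm³.
Mass: 188.13 × 1.25 → 235.1625 g.
At $76.5/kg: 235.1625/1000 × 76.5 = $17.99.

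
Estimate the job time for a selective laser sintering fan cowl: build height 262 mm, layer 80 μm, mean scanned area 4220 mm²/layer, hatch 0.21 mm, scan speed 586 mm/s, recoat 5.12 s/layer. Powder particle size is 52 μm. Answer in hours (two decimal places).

Number of layers: 262 / 0.08 → 3275 (rounded up).
Per-layer scan distance = 4220 / 0.21, so 20095.2 mm.
Scan time per layer = 20095.2 / 586 = 34.2922 s.
Layer cycle: 34.2922 + 5.12 → 39.4122 s.
Total: 3275 × 39.4122 s = 129074.955 s → 35.85 hours.

35.85 hours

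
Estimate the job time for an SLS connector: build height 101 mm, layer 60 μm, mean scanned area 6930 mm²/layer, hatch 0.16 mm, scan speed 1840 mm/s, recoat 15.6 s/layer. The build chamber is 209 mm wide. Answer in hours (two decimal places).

18.31 hours

Layer count = ceil(101 / 0.06) = 1684.
Hatch length per layer: 6930 / 0.16 → 43312.5 mm.
Per-layer scan time = 43312.5 / 1840, so 23.5394 s.
Time per layer: 23.5394 + 15.6 → 39.1394 s.
Total: 1684 × 39.1394 s = 65910.7496 s → 18.31 hours.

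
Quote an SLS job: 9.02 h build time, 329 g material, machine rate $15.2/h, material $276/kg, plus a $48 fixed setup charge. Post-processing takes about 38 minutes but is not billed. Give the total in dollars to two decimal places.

$275.91

Time charge: 15.2 × 9.02 → $137.104.
Material cost: 276 × 329/1000 → $90.804.
Adding setup: 137.104 + 90.804 + 48 → 275.908 ≈ $275.91.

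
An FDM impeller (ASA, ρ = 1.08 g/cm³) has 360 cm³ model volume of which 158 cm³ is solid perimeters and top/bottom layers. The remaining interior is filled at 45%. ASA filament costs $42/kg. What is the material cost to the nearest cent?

Volume inside the shell = 360 − 158 = 202 cm³.
Infill deposited = 0.45 × 202 = 90.9 cm³.
Total printed volume = 158 + 90.9, so 248.9 cm³.
Mass: 248.9 × 1.08 → 268.812 g.
Cost = 268.812 g / 1000 × $42/kg = $11.29.

$11.29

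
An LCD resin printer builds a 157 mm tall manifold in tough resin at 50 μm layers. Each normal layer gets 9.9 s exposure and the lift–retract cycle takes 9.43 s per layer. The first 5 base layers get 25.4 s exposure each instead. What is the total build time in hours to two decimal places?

16.88 hours

Layer count = ceil(157 / 0.05) = 3140.
Burn-in layers: 5 × (25.4 + 9.43) → 174.15 s.
Normal layers = 3135 × (9.9 + 9.43), so 60599.55 s.
Sum: 174.15 + 60599.55 = 60773.7 s → 16.88 hours.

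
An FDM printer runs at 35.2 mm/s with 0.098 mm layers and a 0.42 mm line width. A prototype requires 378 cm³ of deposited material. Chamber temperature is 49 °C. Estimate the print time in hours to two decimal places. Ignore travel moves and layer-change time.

Bead cross-section = 0.098 × 0.42, so 0.04116 mm².
Path length: 378000 mm³ / 0.04116 mm² → 9183673.5 mm.
Print-move time = 9183673.5 / 35.2 = 260899.8 s.
260899.8 s = 72.47 hours.

72.47 hours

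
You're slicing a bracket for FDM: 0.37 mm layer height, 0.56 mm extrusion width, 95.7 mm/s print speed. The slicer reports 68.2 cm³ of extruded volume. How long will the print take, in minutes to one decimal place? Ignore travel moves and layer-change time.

Line area: 0.37 × 0.56 → 0.2072 mm².
Path length: 68200 mm³ / 0.2072 mm² → 329150.6 mm.
Extrusion time = 329150.6 / 95.7 = 3439.4 s.
3439.4 s = 57.3 minutes.

57.3 minutes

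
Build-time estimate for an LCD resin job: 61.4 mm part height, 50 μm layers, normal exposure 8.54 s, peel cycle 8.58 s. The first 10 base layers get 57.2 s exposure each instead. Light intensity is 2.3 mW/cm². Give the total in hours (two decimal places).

Layers = ⌈61.4/0.05⌉ = 1228.
Base layers = 10 × (57.2 + 8.58) = 657.8 s.
Regular layers: 1218 × (8.54 + 8.58) → 20852.16 s.
Sum: 657.8 + 20852.16 = 21509.96 s → 5.97 hours.

5.97 hours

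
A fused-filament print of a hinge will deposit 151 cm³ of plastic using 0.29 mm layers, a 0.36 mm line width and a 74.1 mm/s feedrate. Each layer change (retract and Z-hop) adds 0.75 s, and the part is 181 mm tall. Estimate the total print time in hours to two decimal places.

Bead cross-section: 0.29 × 0.36 → 0.1044 mm².
Toolpath length = 151 cm³ / 0.1044 mm² = 151000 / 0.1044 = 1446360.2 mm.
Time extruding = 1446360.2 / 74.1 = 19519 s.
Number of layers: 181 / 0.29 → 625 (rounded up).
Layer-change overhead = 625 × 0.75, so 468.75 s.
Altogether 19519 + 468.75 = 19987.75 s, i.e. 5.55 hours.

5.55 hours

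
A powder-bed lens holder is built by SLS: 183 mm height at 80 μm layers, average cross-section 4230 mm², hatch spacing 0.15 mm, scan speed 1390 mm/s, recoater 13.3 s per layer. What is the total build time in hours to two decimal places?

Layer count = ceil(183 / 0.08) = 2288.
Hatch length per layer: 4230 / 0.15 → 28200 mm.
Per-layer scan time = 28200 / 1390, so 20.2878 s.
Time per layer = 20.2878 + 13.3 = 33.5878 s.
Total: 2288 × 33.5878 s = 76848.8864 s → 21.35 hours.

21.35 hours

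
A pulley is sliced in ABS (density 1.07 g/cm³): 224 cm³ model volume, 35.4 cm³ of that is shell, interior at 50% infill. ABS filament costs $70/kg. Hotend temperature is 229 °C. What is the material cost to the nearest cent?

$9.71

Infill region = 224 − 35.4, so 188.6 cm³.
Infill deposited = 0.50 × 188.6 = 94.3 cm³.
Deposited volume = 35.4 + 94.3 = 129.7 cm³.
Mass = 129.7 × 1.07, so 138.779 g.
At $70/kg: 138.779/1000 × 70 = $9.71.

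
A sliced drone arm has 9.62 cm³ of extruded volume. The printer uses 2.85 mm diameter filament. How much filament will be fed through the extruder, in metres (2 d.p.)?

1.51 m

A = π r² = π × 1.425² = 6.3794 mm².
Length = 9.62 cm³ / 6.3794 mm² = 9620 / 6.3794 = 1507.98 mm = 1.51 m.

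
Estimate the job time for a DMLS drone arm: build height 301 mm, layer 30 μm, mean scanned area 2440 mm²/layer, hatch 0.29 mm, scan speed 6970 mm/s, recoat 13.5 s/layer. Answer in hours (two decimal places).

40.99 hours

Layer count = ceil(301 / 0.03) = 10034.
Scan path per layer = 2440 / 0.29, so 8413.8 mm.
Per-layer scan time = 8413.8 / 6970 = 1.2071 s.
Time per layer = 1.2071 + 13.5, so 14.7071 s.
Build time = 10034 × 14.7071 = 147571.0414 s = 40.99 hours.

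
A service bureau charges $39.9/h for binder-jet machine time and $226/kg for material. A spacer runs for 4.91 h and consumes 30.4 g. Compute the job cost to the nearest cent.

$202.78

Machine cost = 39.9 × 4.91, so $195.909.
Feedstock cost: 226 × 30.4/1000 → $6.8704.
Job cost: 195.909 + 6.8704 = 202.7794 ≈ $202.78.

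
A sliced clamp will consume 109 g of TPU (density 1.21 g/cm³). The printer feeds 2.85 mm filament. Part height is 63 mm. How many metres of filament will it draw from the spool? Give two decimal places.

Extruded volume: 109/1.21 = 90.0826 cm³ (90082.6 mm³).
A = π r² = π × 1.425² = 6.3794 mm².
Length = 90082.6 / 6.3794 = 14120.86 mm = 14.12 m.

14.12 m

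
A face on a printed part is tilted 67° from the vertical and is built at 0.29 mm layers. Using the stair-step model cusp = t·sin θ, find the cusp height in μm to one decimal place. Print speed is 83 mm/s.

266.9 μm

Cusp = layer height × sin(67°) = 0.29 × 0.9205 = 0.266945 mm = 266.9 μm.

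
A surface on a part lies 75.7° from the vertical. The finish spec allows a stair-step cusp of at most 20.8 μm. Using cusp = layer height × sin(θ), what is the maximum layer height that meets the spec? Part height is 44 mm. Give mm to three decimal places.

t = h_c / sin θ = 0.0208 / 0.9690 = 0.021 mm.

0.021 mm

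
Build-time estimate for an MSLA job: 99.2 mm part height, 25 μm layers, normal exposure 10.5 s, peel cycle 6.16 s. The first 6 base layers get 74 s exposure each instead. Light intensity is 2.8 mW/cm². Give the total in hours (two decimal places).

Layer count = ceil(99.2 / 0.025) = 3968.
Bottom layers = 6 × (74 + 6.16) = 480.96 s.
Normal layers = 3962 × (10.5 + 6.16), so 66006.92 s.
Total = 480.96 + 66006.92 = 66487.88 s = 18.47 hours.

18.47 hours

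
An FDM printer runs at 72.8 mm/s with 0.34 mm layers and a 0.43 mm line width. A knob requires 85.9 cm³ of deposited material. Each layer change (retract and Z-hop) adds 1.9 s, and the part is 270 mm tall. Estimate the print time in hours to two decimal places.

2.66 hours

Bead cross-section = 0.34 × 0.43 = 0.1462 mm².
Total extruded path = 85900/0.1462 = 587551.3 mm.
Print-move time = 587551.3 / 72.8, so 8070.8 s.
Layer count = ceil(270 / 0.34) = 795.
Z-hop total = 795 × 1.9, so 1510.5 s.
Total = 8070.8 + 1510.5 = 9581.3 s = 2.66 hours.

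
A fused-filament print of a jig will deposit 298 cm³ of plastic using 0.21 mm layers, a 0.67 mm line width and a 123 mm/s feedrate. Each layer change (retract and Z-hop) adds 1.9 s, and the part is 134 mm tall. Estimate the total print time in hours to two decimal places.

Extrusion cross-section: 0.21 × 0.67 → 0.1407 mm².
Total extruded path = 298000/0.1407 = 2117981.5 mm.
Time extruding: 2117981.5 / 123 → 17219.4 s.
Number of layers: 134 / 0.21 → 639 (rounded up).
Z-hop total = 639 × 1.9, so 1214.1 s.
Total = 17219.4 + 1214.1 = 18433.5 s = 5.12 hours.

5.12 hours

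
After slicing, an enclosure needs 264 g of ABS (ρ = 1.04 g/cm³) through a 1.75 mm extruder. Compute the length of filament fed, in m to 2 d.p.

Extruded volume: 264/1.04 = 253.8462 cm³ (253846.2 mm³).
Cross-section of 1.75 mm filament: π·(1.75/2)² = 2.4053 mm².
Length = 253846.2 / 2.4053 = 105536.19 mm = 105.54 m.

105.54 m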